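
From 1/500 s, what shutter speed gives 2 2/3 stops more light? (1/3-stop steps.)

Shutter speed: 1/500 → 1/400 → 1/320 → 1/250 → 1/200 → 1/160 → 1/125 → 1/100 → 1/80 — 2 2/3 stops slower (brighter).

1/80s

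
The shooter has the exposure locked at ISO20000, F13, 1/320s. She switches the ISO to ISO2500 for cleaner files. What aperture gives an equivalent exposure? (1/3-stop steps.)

ISO: 20000 → 16000 → 12800 → 10000 → 8000 → 6400 → 5000 → 4000 → 3200 → 2500 — 3 stops dropped (darker).
Need 3 stops brighter from the aperture: f/13 → f/11 → f/10 → f/9 → f/8 → f/7.1 → f/6.3 → f/5.6 → f/5 → f/4.5.

f/4.5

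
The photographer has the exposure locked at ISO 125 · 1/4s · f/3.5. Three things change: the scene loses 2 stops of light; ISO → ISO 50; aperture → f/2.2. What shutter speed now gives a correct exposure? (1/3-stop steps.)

Scene light: 2 stops darker.
ISO: 125 → 100 → 80 → 64 → 50 — 1 1/3 stops dropped (darker).
Aperture: f/3.5 → f/3.2 → f/2.8 → f/2.5 → f/2.2 — 1 1/3 stops larger aperture (brighter).
Net so far: 2 stops darker. Shutter speed: 1/4 → 0.3 → 0.4 → 0.5 → 0.6 → 0.8 → 1.

1 s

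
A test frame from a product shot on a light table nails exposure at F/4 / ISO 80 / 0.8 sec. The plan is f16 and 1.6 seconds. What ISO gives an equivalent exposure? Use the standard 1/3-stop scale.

Aperture: f/4 → f/4.5 → f/5 → f/5.6 → f/6.3 → f/7.1 → f/8 → f/9 → f/10 → f/11 → f/13 → f/14 → f/16 — 4 stops smaller aperture (darker).
Shutter speed: 0.8 → 1 → 1.3 → 1.6 — 1 stop longer (brighter).
Net change so far: 3 stops darker. Offset with the ISO: 80 → 100 → 125 → 160 → 200 → 250 → 320 → 400 → 500 → 640.

ISO 640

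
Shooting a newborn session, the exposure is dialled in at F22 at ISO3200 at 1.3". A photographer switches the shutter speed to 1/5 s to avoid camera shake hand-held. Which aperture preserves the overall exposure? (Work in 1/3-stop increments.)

f/9

Shutter speed: 1.3 → 1 → 0.8 → 0.6 → 0.5 → 0.4 → 0.3 → 1/4 → 1/5 — 2 2/3 stops shorter (darker).
Need 2 2/3 stops brighter from the aperture: f/22 → f/20 → f/18 → f/16 → f/14 → f/13 → f/11 → f/10 → f/9.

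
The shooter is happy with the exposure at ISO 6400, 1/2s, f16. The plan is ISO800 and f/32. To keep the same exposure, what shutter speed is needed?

ISO: 6400 → 3200 → 1600 → 800 — 3 stops dropped (darker).
Aperture: f/16 → f/22 → f/32 — 2 stops narrower (darker).
Net change so far: 5 stops darker. Offset with the shutter speed: 1/2 → 1 → 2 → 4 → 8 → 15.

15 s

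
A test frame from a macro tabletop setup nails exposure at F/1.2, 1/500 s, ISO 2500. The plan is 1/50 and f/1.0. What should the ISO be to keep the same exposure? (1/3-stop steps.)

ISO 160

Shutter speed: 1/500 → 1/400 → 1/320 → 1/250 → 1/200 → 1/160 → 1/125 → 1/100 → 1/80 → 1/60 → 1/50 — 3 1/3 stops slower (brighter).
Aperture: f/1.2 → f/1.1 → f/1.0 — 2/3 stop wider (brighter).
Net change so far: 4 stops brighter. Offset with the ISO: 2500 → 2000 → 1600 → 1250 → 1000 → 800 → 640 → 500 → 400 → 320 → 250 → 200 → 160.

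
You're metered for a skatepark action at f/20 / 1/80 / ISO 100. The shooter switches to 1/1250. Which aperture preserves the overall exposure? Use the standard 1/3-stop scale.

Shutter speed: 1/80 → 1/100 → 1/125 → 1/160 → 1/200 → 1/250 → 1/320 → 1/400 → 1/500 → 1/640 → 1/800 → 1/1000 → 1/1250 — 4 stops shorter (darker).
Need 4 stops brighter from the aperture: f/20 → f/18 → f/16 → f/14 → f/13 → f/11 → f/10 → f/9 → f/8 → f/7.1 → f/6.3 → f/5.6 → f/5.

f/5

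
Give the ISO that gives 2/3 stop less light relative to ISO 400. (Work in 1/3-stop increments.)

ISO 250

ISO: 400 → 320 → 250 — 2/3 stop lower (darker).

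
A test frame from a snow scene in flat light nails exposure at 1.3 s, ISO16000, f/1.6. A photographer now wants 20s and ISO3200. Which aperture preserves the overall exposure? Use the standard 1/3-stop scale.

Shutter speed: 1.3 → 1.6 → 2 → 2.5 → 3.2 → 4 → 5 → 6 → 8 → 10 → 13 → 15 → 20 — 4 stops longer (brighter).
ISO: 16000 → 12800 → 10000 → 8000 → 6400 → 5000 → 4000 → 3200 — 2 1/3 stops dropped (darker).
Net change so far: 1 2/3 stops brighter. Offset with the aperture: f/1.6 → f/1.8 → f/2 → f/2.2 → f/2.5 → f/2.8.

f/2.8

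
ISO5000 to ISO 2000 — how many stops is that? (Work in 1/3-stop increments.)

1 1/3 stops

5000 → 4000 → 3200 → 2500 → 2000 — count the steps: 4 third-stops = 1 1/3 stops.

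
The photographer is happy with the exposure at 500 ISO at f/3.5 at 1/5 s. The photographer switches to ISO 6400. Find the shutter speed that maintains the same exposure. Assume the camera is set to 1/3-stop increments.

1/60s

ISO: 500 → 640 → 800 → 1000 → 1250 → 1600 → 2000 → 2500 → 3200 → 4000 → 5000 → 6400 — 3 2/3 stops raised (brighter).
Need 3 2/3 stops darker from the shutter speed: 1/5 → 1/6 → 1/8 → 1/10 → 1/13 → 1/15 → 1/20 → 1/25 → 1/30 → 1/40 → 1/50 → 1/60.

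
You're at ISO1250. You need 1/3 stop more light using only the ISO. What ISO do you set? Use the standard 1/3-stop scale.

ISO: 1250 → 1600 — 1/3 stop raised (brighter).

ISO 1600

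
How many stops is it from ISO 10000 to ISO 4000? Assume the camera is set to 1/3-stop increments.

10000 → 8000 → 6400 → 5000 → 4000 — count the steps: 4 third-stops = 1 1/3 stops.

1 1/3 stops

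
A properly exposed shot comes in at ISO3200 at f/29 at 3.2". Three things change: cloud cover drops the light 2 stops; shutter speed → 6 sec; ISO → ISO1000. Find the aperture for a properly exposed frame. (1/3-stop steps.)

Scene light: 2 stops darker.
Shutter speed: 3.2 → 4 → 5 → 6 — 1 stop slower (brighter).
ISO: 3200 → 2500 → 2000 → 1600 → 1250 → 1000 — 1 2/3 stops dropped (darker).
Net so far: 2 2/3 stops darker. Aperture: f/29 → f/25 → f/22 → f/20 → f/18 → f/16 → f/14 → f/13 → f/11.

f/11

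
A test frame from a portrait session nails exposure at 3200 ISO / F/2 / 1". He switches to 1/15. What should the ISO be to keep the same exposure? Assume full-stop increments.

ISO 51200

Shutter speed: 1 → 1/2 → 1/4 → 1/8 → 1/15 — 4 stops faster (darker).
Need 4 stops brighter from the ISO: 3200 → 6400 → 12800 → 25600 → 51200.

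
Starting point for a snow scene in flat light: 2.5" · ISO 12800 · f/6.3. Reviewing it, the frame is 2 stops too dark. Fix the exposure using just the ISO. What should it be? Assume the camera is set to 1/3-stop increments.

Underexposed by 2 stops → need 2 stops brighter.
ISO: 12800 → 16000 → 20000 → 25600 → 32000 → 40000 → 51200.

ISO 51200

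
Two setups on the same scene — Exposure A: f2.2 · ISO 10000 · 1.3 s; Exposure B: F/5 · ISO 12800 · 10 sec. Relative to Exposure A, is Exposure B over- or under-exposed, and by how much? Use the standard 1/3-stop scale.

Aperture: f/2.2 → f/2.5 → f/2.8 → f/3.2 → f/3.5 → f/4 → f/4.5 → f/5 — 2 1/3 stops stopped down (darker).
Shutter speed: 1.3 → 1.6 → 2 → 2.5 → 3.2 → 4 → 5 → 6 → 8 → 10 — 3 stops slower (brighter).
ISO: 10000 → 12800 — 1/3 stop raised (brighter).
Net: −2 1/3 +3 +1/3 = +1 stop.

1 stop brighter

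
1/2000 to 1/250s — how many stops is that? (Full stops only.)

3 stops

1/2000 → 1/1000 → 1/500 → 1/250 — count the steps: 3 stops.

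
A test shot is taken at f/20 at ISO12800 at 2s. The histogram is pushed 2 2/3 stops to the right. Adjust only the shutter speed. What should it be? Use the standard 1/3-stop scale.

0.3 s

Overexposed by 2 2/3 stops → need 2 2/3 stops darker.
Shutter speed: 2 → 1.6 → 1.3 → 1 → 0.8 → 0.6 → 0.5 → 0.4 → 0.3.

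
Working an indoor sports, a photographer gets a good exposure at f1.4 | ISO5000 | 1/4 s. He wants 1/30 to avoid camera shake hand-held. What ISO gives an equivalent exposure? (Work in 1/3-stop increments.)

ISO 40000

Shutter speed: 1/4 → 1/5 → 1/6 → 1/8 → 1/10 → 1/13 → 1/15 → 1/20 → 1/25 → 1/30 — 3 stops shorter (darker).
Need 3 stops brighter from the ISO: 5000 → 6400 → 8000 → 10000 → 12800 → 16000 → 20000 → 25600 → 32000 → 40000.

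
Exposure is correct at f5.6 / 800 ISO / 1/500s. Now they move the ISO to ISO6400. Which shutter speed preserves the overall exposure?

1/4000s

ISO: 800 → 1600 → 3200 → 6400 — 3 stops higher (brighter).
Need 3 stops darker from the shutter speed: 1/500 → 1/1000 → 1/2000 → 1/4000.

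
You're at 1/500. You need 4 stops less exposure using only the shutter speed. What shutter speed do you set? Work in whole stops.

1/8000s

Shutter speed: 1/500 → 1/1000 → 1/2000 → 1/4000 → 1/8000 — 4 stops shorter (darker).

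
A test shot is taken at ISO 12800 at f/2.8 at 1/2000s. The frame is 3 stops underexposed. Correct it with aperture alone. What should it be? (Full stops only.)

Underexposed by 3 stops → need 3 stops brighter.
Aperture: f/2.8 → f/2 → f/1.4 → f/1.0.

f/1.0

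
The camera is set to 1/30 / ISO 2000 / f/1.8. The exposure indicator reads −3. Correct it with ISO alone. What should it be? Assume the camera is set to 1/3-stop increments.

ISO 16000

Underexposed by 3 stops → need 3 stops brighter.
ISO: 2000 → 2500 → 3200 → 4000 → 5000 → 6400 → 8000 → 10000 → 12800 → 16000.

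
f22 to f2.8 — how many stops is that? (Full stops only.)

6 stops

f/22 → f/16 → f/11 → f/8 → f/5.6 → f/4 → f/2.8 — count the steps: 6 stops.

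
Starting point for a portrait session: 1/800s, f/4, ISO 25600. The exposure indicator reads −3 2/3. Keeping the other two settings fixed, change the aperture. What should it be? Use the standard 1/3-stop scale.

Underexposed by 3 2/3 stops → need 3 2/3 stops brighter.
Aperture: f/4 → f/3.5 → f/3.2 → f/2.8 → f/2.5 → f/2.2 → f/2 → f/1.8 → f/1.6 → f/1.4 → f/1.2 → f/1.1.

f/1.1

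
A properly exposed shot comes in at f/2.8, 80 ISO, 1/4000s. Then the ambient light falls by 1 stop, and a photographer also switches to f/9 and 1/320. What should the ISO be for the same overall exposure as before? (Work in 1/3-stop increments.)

ISO 125

Scene light: 1 stop darker.
Aperture: f/2.8 → f/3.2 → f/3.5 → f/4 → f/4.5 → f/5 → f/5.6 → f/6.3 → f/7.1 → f/8 → f/9 — 3 1/3 stops narrower (darker).
Shutter speed: 1/4000 → 1/3200 → 1/2500 → 1/2000 → 1/1600 → 1/1250 → 1/1000 → 1/800 → 1/640 → 1/500 → 1/400 → 1/320 — 3 2/3 stops longer (brighter).
Net so far: 2/3 stop darker. ISO: 80 → 100 → 125.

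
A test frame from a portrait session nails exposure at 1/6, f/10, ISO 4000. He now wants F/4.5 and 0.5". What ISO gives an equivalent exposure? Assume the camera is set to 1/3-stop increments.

ISO 250

Aperture: f/10 → f/9 → f/8 → f/7.1 → f/6.3 → f/5.6 → f/5 → f/4.5 — 2 1/3 stops larger aperture (brighter).
Shutter speed: 1/6 → 1/5 → 1/4 → 0.3 → 0.4 → 0.5 — 1 2/3 stops longer (brighter).
Net change so far: 4 stops brighter. Offset with the ISO: 4000 → 3200 → 2500 → 2000 → 1600 → 1250 → 1000 → 800 → 640 → 500 → 400 → 320 → 250.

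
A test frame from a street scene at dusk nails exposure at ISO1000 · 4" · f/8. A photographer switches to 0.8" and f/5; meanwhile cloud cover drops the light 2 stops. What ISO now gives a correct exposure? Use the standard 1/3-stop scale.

Scene light: 2 stops darker.
Shutter speed: 4 → 3.2 → 2.5 → 2 → 1.6 → 1.3 → 1 → 0.8 — 2 1/3 stops faster (darker).
Aperture: f/8 → f/7.1 → f/6.3 → f/5.6 → f/5 — 1 1/3 stops wider (brighter).
Net so far: 3 stops darker. ISO: 1000 → 1250 → 1600 → 2000 → 2500 → 3200 → 4000 → 5000 → 6400 → 8000.

ISO 8000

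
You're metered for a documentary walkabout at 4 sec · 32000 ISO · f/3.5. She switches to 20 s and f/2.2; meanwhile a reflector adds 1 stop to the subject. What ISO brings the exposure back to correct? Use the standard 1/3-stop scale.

ISO 1250

Scene light: 1 stop brighter.
Shutter speed: 4 → 5 → 6 → 8 → 10 → 13 → 15 → 20 — 2 1/3 stops slower (brighter).
Aperture: f/3.5 → f/3.2 → f/2.8 → f/2.5 → f/2.2 — 1 1/3 stops opened up (brighter).
Net so far: 4 2/3 stops brighter. ISO: 32000 → 25600 → 20000 → 16000 → 12800 → 10000 → 8000 → 6400 → 5000 → 4000 → 3200 → 2500 → 2000 → 1600 → 1250.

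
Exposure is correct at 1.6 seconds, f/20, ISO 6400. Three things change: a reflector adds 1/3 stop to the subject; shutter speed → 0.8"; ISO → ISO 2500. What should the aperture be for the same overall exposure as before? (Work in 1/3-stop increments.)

f/10

Scene light: 1/3 stop brighter.
Shutter speed: 1.6 → 1.3 → 1 → 0.8 — 1 stop faster (darker).
ISO: 6400 → 5000 → 4000 → 3200 → 2500 — 1 1/3 stops lower (darker).
Net so far: 2 stops darker. Aperture: f/20 → f/18 → f/16 → f/14 → f/13 → f/11 → f/10.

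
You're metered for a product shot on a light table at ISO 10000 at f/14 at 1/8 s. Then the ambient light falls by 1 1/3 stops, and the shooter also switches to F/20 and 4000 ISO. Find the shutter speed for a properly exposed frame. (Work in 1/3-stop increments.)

Scene light: 1 1/3 stops darker.
Aperture: f/14 → f/16 → f/18 → f/20 — 1 stop smaller aperture (darker).
ISO: 10000 → 8000 → 6400 → 5000 → 4000 — 1 1/3 stops lower (darker).
Net so far: 3 2/3 stops darker. Shutter speed: 1/8 → 1/6 → 1/5 → 1/4 → 0.3 → 0.4 → 0.5 → 0.6 → 0.8 → 1 → 1.3 → 1.6.

1.6 s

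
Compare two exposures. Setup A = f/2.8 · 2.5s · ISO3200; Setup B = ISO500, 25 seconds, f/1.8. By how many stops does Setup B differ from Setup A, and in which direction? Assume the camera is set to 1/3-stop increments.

2 stops brighter

Aperture: f/2.8 → f/2.5 → f/2.2 → f/2 → f/1.8 — 1 1/3 stops opened up (brighter).
Shutter speed: 2.5 → 3.2 → 4 → 5 → 6 → 8 → 10 → 13 → 15 → 20 → 25 — 3 1/3 stops slower (brighter).
ISO: 3200 → 2500 → 2000 → 1600 → 1250 → 1000 → 800 → 640 → 500 — 2 2/3 stops lower (darker).
Net: +1 1/3 +3 1/3 −2 2/3 = +2 stops.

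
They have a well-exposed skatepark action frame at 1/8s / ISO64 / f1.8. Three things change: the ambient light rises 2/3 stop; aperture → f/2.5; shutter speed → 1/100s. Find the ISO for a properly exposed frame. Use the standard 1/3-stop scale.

ISO 1000

Scene light: 2/3 stop brighter.
Aperture: f/1.8 → f/2 → f/2.2 → f/2.5 — 1 stop stopped down (darker).
Shutter speed: 1/8 → 1/10 → 1/13 → 1/15 → 1/20 → 1/25 → 1/30 → 1/40 → 1/50 → 1/60 → 1/80 → 1/100 — 3 2/3 stops shorter (darker).
Net so far: 4 stops darker. ISO: 64 → 80 → 100 → 125 → 160 → 200 → 250 → 320 → 400 → 500 → 640 → 800 → 1000.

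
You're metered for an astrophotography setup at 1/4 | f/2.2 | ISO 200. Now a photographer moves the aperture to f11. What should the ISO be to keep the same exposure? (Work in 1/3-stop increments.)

ISO 5000

Aperture: f/2.2 → f/2.5 → f/2.8 → f/3.2 → f/3.5 → f/4 → f/4.5 → f/5 → f/5.6 → f/6.3 → f/7.1 → f/8 → f/9 → f/10 → f/11 — 4 2/3 stops smaller aperture (darker).
Need 4 2/3 stops brighter from the ISO: 200 → 250 → 320 → 400 → 500 → 640 → 800 → 1000 → 1250 → 1600 → 2000 → 2500 → 3200 → 4000 → 5000.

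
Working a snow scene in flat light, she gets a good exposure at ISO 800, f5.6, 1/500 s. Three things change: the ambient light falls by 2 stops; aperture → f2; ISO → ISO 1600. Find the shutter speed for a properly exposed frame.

Scene light: 2 stops darker.
Aperture: f/5.6 → f/4 → f/2.8 → f/2 — 3 stops opened up (brighter).
ISO: 800 → 1600 — 1 stop raised (brighter).
Net so far: 2 stops brighter. Shutter speed: 1/500 → 1/1000 → 1/2000.

1/2000s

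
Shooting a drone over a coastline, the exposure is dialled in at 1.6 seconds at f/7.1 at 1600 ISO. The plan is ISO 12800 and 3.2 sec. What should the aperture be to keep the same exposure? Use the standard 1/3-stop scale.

ISO: 1600 → 2000 → 2500 → 3200 → 4000 → 5000 → 6400 → 8000 → 10000 → 12800 — 3 stops higher (brighter).
Shutter speed: 1.6 → 2 → 2.5 → 3.2 — 1 stop slower (brighter).
Net change so far: 4 stops brighter. Offset with the aperture: f/7.1 → f/8 → f/9 → f/10 → f/11 → f/13 → f/14 → f/16 → f/18 → f/20 → f/22 → f/25 → f/29.

f/29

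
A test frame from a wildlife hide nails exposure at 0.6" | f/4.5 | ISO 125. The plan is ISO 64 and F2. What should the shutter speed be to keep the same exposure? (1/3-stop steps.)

ISO: 125 → 100 → 80 → 64 — 1 stop lower (darker).
Aperture: f/4.5 → f/4 → f/3.5 → f/3.2 → f/2.8 → f/2.5 → f/2.2 → f/2 — 2 1/3 stops wider (brighter).
Net change so far: 1 1/3 stops brighter. Offset with the shutter speed: 0.6 → 0.5 → 0.4 → 0.3 → 1/4.

1/4s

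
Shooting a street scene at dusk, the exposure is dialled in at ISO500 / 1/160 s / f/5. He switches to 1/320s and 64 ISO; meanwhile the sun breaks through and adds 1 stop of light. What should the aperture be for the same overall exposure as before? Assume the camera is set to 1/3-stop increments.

Scene light: 1 stop brighter.
Shutter speed: 1/160 → 1/200 → 1/250 → 1/320 — 1 stop shorter (darker).
ISO: 500 → 400 → 320 → 250 → 200 → 160 → 125 → 100 → 80 → 64 — 3 stops dropped (darker).
Net so far: 3 stops darker. Aperture: f/5 → f/4.5 → f/4 → f/3.5 → f/3.2 → f/2.8 → f/2.5 → f/2.2 → f/2 → f/1.8.

f/1.8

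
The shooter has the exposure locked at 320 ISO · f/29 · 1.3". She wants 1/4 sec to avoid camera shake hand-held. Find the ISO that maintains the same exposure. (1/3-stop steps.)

Shutter speed: 1.3 → 1 → 0.8 → 0.6 → 0.5 → 0.4 → 0.3 → 1/4 — 2 1/3 stops faster (darker).
Need 2 1/3 stops brighter from the ISO: 320 → 400 → 500 → 640 → 800 → 1000 → 1250 → 1600.

ISO 1600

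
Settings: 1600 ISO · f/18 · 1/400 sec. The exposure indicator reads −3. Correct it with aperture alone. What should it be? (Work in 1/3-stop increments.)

Underexposed by 3 stops → need 3 stops brighter.
Aperture: f/18 → f/16 → f/14 → f/13 → f/11 → f/10 → f/9 → f/8 → f/7.1 → f/6.3.

f/6.3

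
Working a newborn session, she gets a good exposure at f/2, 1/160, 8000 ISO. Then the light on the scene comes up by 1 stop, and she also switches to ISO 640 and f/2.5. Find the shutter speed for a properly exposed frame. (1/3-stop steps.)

1/15s

Scene light: 1 stop brighter.
ISO: 8000 → 6400 → 5000 → 4000 → 3200 → 2500 → 2000 → 1600 → 1250 → 1000 → 800 → 640 — 3 2/3 stops dropped (darker).
Aperture: f/2 → f/2.2 → f/2.5 — 2/3 stop stopped down (darker).
Net so far: 3 1/3 stops darker. Shutter speed: 1/160 → 1/125 → 1/100 → 1/80 → 1/60 → 1/50 → 1/40 → 1/30 → 1/25 → 1/20 → 1/15.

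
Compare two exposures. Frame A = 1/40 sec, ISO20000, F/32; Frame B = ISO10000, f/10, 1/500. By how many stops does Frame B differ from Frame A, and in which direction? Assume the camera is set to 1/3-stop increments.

Aperture: f/32 → f/29 → f/25 → f/22 → f/20 → f/18 → f/16 → f/14 → f/13 → f/11 → f/10 — 3 1/3 stops larger aperture (brighter).
Shutter speed: 1/40 → 1/50 → 1/60 → 1/80 → 1/100 → 1/125 → 1/160 → 1/200 → 1/250 → 1/320 → 1/400 → 1/500 — 3 2/3 stops faster (darker).
ISO: 20000 → 16000 → 12800 → 10000 — 1 stop dropped (darker).
Net: +3 1/3 −3 2/3 −1 = −1 1/3 stops.

1 1/3 stops darker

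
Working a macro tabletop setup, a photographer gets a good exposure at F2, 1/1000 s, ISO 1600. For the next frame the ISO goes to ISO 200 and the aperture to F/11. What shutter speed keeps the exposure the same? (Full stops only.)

ISO: 1600 → 800 → 400 → 200 — 3 stops lower (darker).
Aperture: f/2 → f/2.8 → f/4 → f/5.6 → f/8 → f/11 — 5 stops narrower (darker).
Net change so far: 8 stops darker. Offset with the shutter speed: 1/1000 → 1/500 → 1/250 → 1/125 → 1/60 → 1/30 → 1/15 → 1/8 → 1/4.

1/4s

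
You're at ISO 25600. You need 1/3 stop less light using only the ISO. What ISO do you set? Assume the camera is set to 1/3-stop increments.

ISO: 25600 → 20000 — 1/3 stop dropped (darker).

ISO 20000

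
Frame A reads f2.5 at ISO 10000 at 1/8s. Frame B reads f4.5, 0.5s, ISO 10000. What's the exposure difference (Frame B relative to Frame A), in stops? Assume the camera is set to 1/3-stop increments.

Aperture: f/2.5 → f/2.8 → f/3.2 → f/3.5 → f/4 → f/4.5 — 1 2/3 stops smaller aperture (darker).
Shutter speed: 1/8 → 1/6 → 1/5 → 1/4 → 0.3 → 0.4 → 0.5 — 2 stops longer (brighter).
ISO: unchanged.
Net: −1 2/3 +2 = +1/3 stops.

1/3 stop brighter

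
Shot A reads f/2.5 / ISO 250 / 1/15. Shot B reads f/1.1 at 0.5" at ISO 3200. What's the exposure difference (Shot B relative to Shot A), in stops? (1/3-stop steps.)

9 stops brighter

Aperture: f/2.5 → f/2.2 → f/2 → f/1.8 → f/1.6 → f/1.4 → f/1.2 → f/1.1 — 2 1/3 stops wider (brighter).
Shutter speed: 1/15 → 1/13 → 1/10 → 1/8 → 1/6 → 1/5 → 1/4 → 0.3 → 0.4 → 0.5 — 3 stops longer (brighter).
ISO: 250 → 320 → 400 → 500 → 640 → 800 → 1000 → 1250 → 1600 → 2000 → 2500 → 3200 — 3 2/3 stops higher (brighter).
Net: +2 1/3 +3 +3 2/3 = +9 stops.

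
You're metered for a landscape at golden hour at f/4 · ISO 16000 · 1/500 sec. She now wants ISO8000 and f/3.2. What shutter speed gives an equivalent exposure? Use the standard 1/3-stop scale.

ISO: 16000 → 12800 → 10000 → 8000 — 1 stop lower (darker).
Aperture: f/4 → f/3.5 → f/3.2 — 2/3 stop wider (brighter).
Net change so far: 1/3 stop darker. Offset with the shutter speed: 1/500 → 1/400.

1/400s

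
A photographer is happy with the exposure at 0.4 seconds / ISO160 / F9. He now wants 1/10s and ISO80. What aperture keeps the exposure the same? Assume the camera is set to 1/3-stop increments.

Shutter speed: 0.4 → 0.3 → 1/4 → 1/5 → 1/6 → 1/8 → 1/10 — 2 stops faster (darker).
ISO: 160 → 125 → 100 → 80 — 1 stop lower (darker).
Net change so far: 3 stops darker. Offset with the aperture: f/9 → f/8 → f/7.1 → f/6.3 → f/5.6 → f/5 → f/4.5 → f/4 → f/3.5 → f/3.2.

f/3.2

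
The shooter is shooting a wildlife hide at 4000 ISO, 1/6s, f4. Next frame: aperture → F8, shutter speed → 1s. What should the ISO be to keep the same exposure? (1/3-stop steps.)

Aperture: f/4 → f/4.5 → f/5 → f/5.6 → f/6.3 → f/7.1 → f/8 — 2 stops narrower (darker).
Shutter speed: 1/6 → 1/5 → 1/4 → 0.3 → 0.4 → 0.5 → 0.6 → 0.8 → 1 — 2 2/3 stops longer (brighter).
Net change so far: 2/3 stop brighter. Offset with the ISO: 4000 → 3200 → 2500.

ISO 2500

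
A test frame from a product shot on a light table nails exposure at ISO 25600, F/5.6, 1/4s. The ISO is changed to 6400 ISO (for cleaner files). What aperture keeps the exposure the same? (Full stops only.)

ISO: 25600 → 12800 → 6400 — 2 stops dropped (darker).
Need 2 stops brighter from the aperture: f/5.6 → f/4 → f/2.8.

f/2.8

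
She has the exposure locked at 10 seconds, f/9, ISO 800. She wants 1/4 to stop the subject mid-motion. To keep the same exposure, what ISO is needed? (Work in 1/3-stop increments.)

ISO 32000

Shutter speed: 10 → 8 → 6 → 5 → 4 → 3.2 → 2.5 → 2 → 1.6 → 1.3 → 1 → 0.8 → 0.6 → 0.5 → 0.4 → 0.3 → 1/4 — 5 1/3 stops faster (darker).
Need 5 1/3 stops brighter from the ISO: 800 → 1000 → 1250 → 1600 → 2000 → 2500 → 3200 → 4000 → 5000 → 6400 → 8000 → 10000 → 12800 → 16000 → 20000 → 25600 → 32000.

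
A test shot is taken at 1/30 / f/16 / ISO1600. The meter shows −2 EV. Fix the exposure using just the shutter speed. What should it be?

1/8s

Underexposed by 2 stops → need 2 stops brighter.
Shutter speed: 1/30 → 1/15 → 1/8.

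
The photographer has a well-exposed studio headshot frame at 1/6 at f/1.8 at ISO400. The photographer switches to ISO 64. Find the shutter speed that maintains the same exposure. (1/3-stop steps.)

ISO: 400 → 320 → 250 → 200 → 160 → 125 → 100 → 80 → 64 — 2 2/3 stops dropped (darker).
Need 2 2/3 stops brighter from the shutter speed: 1/6 → 1/5 → 1/4 → 0.3 → 0.4 → 0.5 → 0.6 → 0.8 → 1.

1 s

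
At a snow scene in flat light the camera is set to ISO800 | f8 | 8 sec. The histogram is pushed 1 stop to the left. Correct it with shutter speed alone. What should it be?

15 s

Underexposed by 1 stop → need 1 stop brighter.
Shutter speed: 8 → 15.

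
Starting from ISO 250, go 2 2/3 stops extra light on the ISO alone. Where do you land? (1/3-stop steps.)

ISO 1600

ISO: 250 → 320 → 400 → 500 → 640 → 800 → 1000 → 1250 → 1600 — 2 2/3 stops higher (brighter).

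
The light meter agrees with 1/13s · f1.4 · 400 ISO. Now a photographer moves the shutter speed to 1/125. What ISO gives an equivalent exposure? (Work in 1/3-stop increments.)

Shutter speed: 1/13 → 1/15 → 1/20 → 1/25 → 1/30 → 1/40 → 1/50 → 1/60 → 1/80 → 1/100 → 1/125 — 3 1/3 stops shorter (darker).
Need 3 1/3 stops brighter from the ISO: 400 → 500 → 640 → 800 → 1000 → 1250 → 1600 → 2000 → 2500 → 3200 → 4000.

ISO 4000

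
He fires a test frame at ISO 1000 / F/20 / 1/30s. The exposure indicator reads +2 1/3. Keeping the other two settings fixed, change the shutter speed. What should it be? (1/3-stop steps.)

Overexposed by 2 1/3 stops → need 2 1/3 stops darker.
Shutter speed: 1/30 → 1/40 → 1/50 → 1/60 → 1/80 → 1/100 → 1/125 → 1/160.

1/160s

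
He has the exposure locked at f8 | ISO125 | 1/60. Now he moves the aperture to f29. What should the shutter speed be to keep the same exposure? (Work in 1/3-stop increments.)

1/5s

Aperture: f/8 → f/9 → f/10 → f/11 → f/13 → f/14 → f/16 → f/18 → f/20 → f/22 → f/25 → f/29 — 3 2/3 stops narrower (darker).
Need 3 2/3 stops brighter from the shutter speed: 1/60 → 1/50 → 1/40 → 1/30 → 1/25 → 1/20 → 1/15 → 1/13 → 1/10 → 1/8 → 1/6 → 1/5.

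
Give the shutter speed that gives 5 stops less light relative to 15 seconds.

1/2s

Shutter speed: 15 → 8 → 4 → 2 → 1 → 1/2 — 5 stops shorter (darker).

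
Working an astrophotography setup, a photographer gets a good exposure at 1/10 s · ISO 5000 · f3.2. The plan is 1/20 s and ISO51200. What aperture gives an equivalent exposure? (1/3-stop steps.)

Shutter speed: 1/10 → 1/13 → 1/15 → 1/20 — 1 stop faster (darker).
ISO: 5000 → 6400 → 8000 → 10000 → 12800 → 16000 → 20000 → 25600 → 32000 → 40000 → 51200 — 3 1/3 stops raised (brighter).
Net change so far: 2 1/3 stops brighter. Offset with the aperture: f/3.2 → f/3.5 → f/4 → f/4.5 → f/5 → f/5.6 → f/6.3 → f/7.1.

f/7.1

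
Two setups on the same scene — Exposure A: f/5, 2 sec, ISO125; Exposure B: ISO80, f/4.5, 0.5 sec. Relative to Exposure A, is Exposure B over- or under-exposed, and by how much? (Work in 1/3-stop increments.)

Aperture: f/5 → f/4.5 — 1/3 stop opened up (brighter).
Shutter speed: 2 → 1.6 → 1.3 → 1 → 0.8 → 0.6 → 0.5 — 2 stops faster (darker).
ISO: 125 → 100 → 80 — 2/3 stop dropped (darker).
Net: +1/3 −2 −2/3 = −2 1/3 stops.

2 1/3 stops darker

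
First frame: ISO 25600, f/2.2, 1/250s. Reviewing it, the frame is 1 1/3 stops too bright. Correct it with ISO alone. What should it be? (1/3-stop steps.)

Overexposed by 1 1/3 stops → need 1 1/3 stops darker.
ISO: 25600 → 20000 → 16000 → 12800 → 10000.

ISO 10000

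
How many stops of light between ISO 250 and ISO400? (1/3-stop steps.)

2/3 stop

250 → 320 → 400 — count the steps: 2 third-stops = 2/3 stop.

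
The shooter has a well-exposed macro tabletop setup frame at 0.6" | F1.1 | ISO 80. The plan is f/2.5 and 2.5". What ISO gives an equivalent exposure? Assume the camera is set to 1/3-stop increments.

ISO 100

Aperture: f/1.1 → f/1.2 → f/1.4 → f/1.6 → f/1.8 → f/2 → f/2.2 → f/2.5 — 2 1/3 stops smaller aperture (darker).
Shutter speed: 0.6 → 0.8 → 1 → 1.3 → 1.6 → 2 → 2.5 — 2 stops slower (brighter).
Net change so far: 1/3 stop darker. Offset with the ISO: 80 → 100.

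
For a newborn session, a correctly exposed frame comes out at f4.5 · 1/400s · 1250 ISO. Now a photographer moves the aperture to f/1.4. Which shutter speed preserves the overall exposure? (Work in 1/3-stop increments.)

Aperture: f/4.5 → f/4 → f/3.5 → f/3.2 → f/2.8 → f/2.5 → f/2.2 → f/2 → f/1.8 → f/1.6 → f/1.4 — 3 1/3 stops wider (brighter).
Need 3 1/3 stops darker from the shutter speed: 1/400 → 1/500 → 1/640 → 1/800 → 1/1000 → 1/1250 → 1/1600 → 1/2000 → 1/2500 → 1/3200 → 1/4000.

1/4000s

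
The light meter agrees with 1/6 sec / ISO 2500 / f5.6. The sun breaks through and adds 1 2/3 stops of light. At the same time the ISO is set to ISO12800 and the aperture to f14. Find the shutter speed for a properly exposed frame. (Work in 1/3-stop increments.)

1/15s

Scene light: 1 2/3 stops brighter.
ISO: 2500 → 3200 → 4000 → 5000 → 6400 → 8000 → 10000 → 12800 — 2 1/3 stops higher (brighter).
Aperture: f/5.6 → f/6.3 → f/7.1 → f/8 → f/9 → f/10 → f/11 → f/13 → f/14 — 2 2/3 stops stopped down (darker).
Net so far: 1 1/3 stops brighter. Shutter speed: 1/6 → 1/8 → 1/10 → 1/13 → 1/15.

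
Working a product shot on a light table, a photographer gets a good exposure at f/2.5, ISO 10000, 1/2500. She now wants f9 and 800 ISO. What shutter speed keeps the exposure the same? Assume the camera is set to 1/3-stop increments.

Aperture: f/2.5 → f/2.8 → f/3.2 → f/3.5 → f/4 → f/4.5 → f/5 → f/5.6 → f/6.3 → f/7.1 → f/8 → f/9 — 3 2/3 stops smaller aperture (darker).
ISO: 10000 → 8000 → 6400 → 5000 → 4000 → 3200 → 2500 → 2000 → 1600 → 1250 → 1000 → 800 — 3 2/3 stops lower (darker).
Net change so far: 7 1/3 stops darker. Offset with the shutter speed: 1/2500 → 1/2000 → 1/1600 → 1/1250 → 1/1000 → 1/800 → 1/640 → 1/500 → 1/400 → 1/320 → 1/250 → 1/200 → 1/160 → 1/125 → 1/100 → 1/80 → 1/60 → 1/50 → 1/40 → 1/30 → 1/25 → 1/20 → 1/15.

1/15s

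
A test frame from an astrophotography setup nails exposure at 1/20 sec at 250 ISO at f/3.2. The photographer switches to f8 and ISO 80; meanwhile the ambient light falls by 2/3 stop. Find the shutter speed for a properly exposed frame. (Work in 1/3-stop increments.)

Scene light: 2/3 stop darker.
Aperture: f/3.2 → f/3.5 → f/4 → f/4.5 → f/5 → f/5.6 → f/6.3 → f/7.1 → f/8 — 2 2/3 stops narrower (darker).
ISO: 250 → 200 → 160 → 125 → 100 → 80 — 1 2/3 stops lower (darker).
Net so far: 5 stops darker. Shutter speed: 1/20 → 1/15 → 1/13 → 1/10 → 1/8 → 1/6 → 1/5 → 1/4 → 0.3 → 0.4 → 0.5 → 0.6 → 0.8 → 1 → 1.3 → 1.6.

1.6 s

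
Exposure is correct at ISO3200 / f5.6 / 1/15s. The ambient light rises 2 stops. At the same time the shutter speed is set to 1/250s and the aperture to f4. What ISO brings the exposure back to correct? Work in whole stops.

ISO 6400

Scene light: 2 stops brighter.
Shutter speed: 1/15 → 1/30 → 1/60 → 1/125 → 1/250 — 4 stops faster (darker).
Aperture: f/5.6 → f/4 — 1 stop opened up (brighter).
Net so far: 1 stop darker. ISO: 3200 → 6400.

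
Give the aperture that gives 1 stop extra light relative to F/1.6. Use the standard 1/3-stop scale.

Aperture: f/1.6 → f/1.4 → f/1.2 → f/1.1 — 1 stop larger aperture (brighter).

f/1.1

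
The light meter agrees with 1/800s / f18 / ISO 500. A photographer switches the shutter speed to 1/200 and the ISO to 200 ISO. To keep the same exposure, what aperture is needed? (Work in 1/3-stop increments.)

f/22

Shutter speed: 1/800 → 1/640 → 1/500 → 1/400 → 1/320 → 1/250 → 1/200 — 2 stops longer (brighter).
ISO: 500 → 400 → 320 → 250 → 200 — 1 1/3 stops lower (darker).
Net change so far: 2/3 stop brighter. Offset with the aperture: f/18 → f/20 → f/22.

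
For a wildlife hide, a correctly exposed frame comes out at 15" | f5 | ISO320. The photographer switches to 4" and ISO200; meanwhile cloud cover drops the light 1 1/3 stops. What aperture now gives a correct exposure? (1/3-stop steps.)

f/1.2

Scene light: 1 1/3 stops darker.
Shutter speed: 15 → 13 → 10 → 8 → 6 → 5 → 4 — 2 stops faster (darker).
ISO: 320 → 250 → 200 — 2/3 stop lower (darker).
Net so far: 4 stops darker. Aperture: f/5 → f/4.5 → f/4 → f/3.5 → f/3.2 → f/2.8 → f/2.5 → f/2.2 → f/2 → f/1.8 → f/1.6 → f/1.4 → f/1.2.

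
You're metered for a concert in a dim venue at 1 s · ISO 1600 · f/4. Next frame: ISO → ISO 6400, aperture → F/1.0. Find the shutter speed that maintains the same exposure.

ISO: 1600 → 3200 → 6400 — 2 stops raised (brighter).
Aperture: f/4 → f/2.8 → f/2 → f/1.4 → f/1.0 — 4 stops opened up (brighter).
Net change so far: 6 stops brighter. Offset with the shutter speed: 1 → 1/2 → 1/4 → 1/8 → 1/15 → 1/30 → 1/60.

1/60s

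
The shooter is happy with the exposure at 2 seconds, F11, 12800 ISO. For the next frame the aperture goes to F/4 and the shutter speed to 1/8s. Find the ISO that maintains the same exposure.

ISO 25600

Aperture: f/11 → f/8 → f/5.6 → f/4 — 3 stops opened up (brighter).
Shutter speed: 2 → 1 → 1/2 → 1/4 → 1/8 — 4 stops shorter (darker).
Net change so far: 1 stop darker. Offset with the ISO: 12800 → 25600.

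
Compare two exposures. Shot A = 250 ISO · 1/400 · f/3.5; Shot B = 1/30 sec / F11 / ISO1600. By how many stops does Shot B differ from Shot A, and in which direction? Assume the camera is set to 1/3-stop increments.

Aperture: f/3.5 → f/4 → f/4.5 → f/5 → f/5.6 → f/6.3 → f/7.1 → f/8 → f/9 → f/10 → f/11 — 3 1/3 stops narrower (darker).
Shutter speed: 1/400 → 1/320 → 1/250 → 1/200 → 1/160 → 1/125 → 1/100 → 1/80 → 1/60 → 1/50 → 1/40 → 1/30 — 3 2/3 stops slower (brighter).
ISO: 250 → 320 → 400 → 500 → 640 → 800 → 1000 → 1250 → 1600 — 2 2/3 stops raised (brighter).
Net: −3 1/3 +3 2/3 +2 2/3 = +3 stops.

3 stops brighter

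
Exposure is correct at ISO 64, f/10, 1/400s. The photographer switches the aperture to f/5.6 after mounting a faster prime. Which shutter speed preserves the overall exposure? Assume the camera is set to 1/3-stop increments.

1/1250s

Aperture: f/10 → f/9 → f/8 → f/7.1 → f/6.3 → f/5.6 — 1 2/3 stops opened up (brighter).
Need 1 2/3 stops darker from the shutter speed: 1/400 → 1/500 → 1/640 → 1/800 → 1/1000 → 1/1250.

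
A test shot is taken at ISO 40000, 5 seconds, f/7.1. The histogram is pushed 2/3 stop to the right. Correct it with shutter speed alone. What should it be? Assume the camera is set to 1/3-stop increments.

3.2 s

Overexposed by 2/3 stop → need 2/3 stop darker.
Shutter speed: 5 → 4 → 3.2.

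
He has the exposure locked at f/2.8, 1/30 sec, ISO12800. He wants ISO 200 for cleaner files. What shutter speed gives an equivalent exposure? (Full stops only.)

ISO: 12800 → 6400 → 3200 → 1600 → 800 → 400 → 200 — 6 stops dropped (darker).
Need 6 stops brighter from the shutter speed: 1/30 → 1/15 → 1/8 → 1/4 → 1/2 → 1 → 2.

2 s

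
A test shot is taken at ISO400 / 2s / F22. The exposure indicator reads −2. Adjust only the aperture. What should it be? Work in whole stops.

f/11

Underexposed by 2 stops → need 2 stops brighter.
Aperture: f/22 → f/16 → f/11.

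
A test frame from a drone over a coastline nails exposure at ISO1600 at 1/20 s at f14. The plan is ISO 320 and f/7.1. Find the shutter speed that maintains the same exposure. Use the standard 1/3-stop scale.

1/15s

ISO: 1600 → 1250 → 1000 → 800 → 640 → 500 → 400 → 320 — 2 1/3 stops dropped (darker).
Aperture: f/14 → f/13 → f/11 → f/10 → f/9 → f/8 → f/7.1 — 2 stops wider (brighter).
Net change so far: 1/3 stop darker. Offset with the shutter speed: 1/20 → 1/15.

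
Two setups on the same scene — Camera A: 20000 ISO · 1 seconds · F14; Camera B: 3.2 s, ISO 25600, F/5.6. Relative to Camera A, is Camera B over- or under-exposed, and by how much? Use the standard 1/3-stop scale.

4 2/3 stops brighter

Aperture: f/14 → f/13 → f/11 → f/10 → f/9 → f/8 → f/7.1 → f/6.3 → f/5.6 — 2 2/3 stops opened up (brighter).
Shutter speed: 1 → 1.3 → 1.6 → 2 → 2.5 → 3.2 — 1 2/3 stops slower (brighter).
ISO: 20000 → 25600 — 1/3 stop higher (brighter).
Net: +2 2/3 +1 2/3 +1/3 = +4 2/3 stops.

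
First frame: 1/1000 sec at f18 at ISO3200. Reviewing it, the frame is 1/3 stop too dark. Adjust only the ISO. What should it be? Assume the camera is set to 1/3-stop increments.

ISO 4000

Underexposed by 1/3 stop → need 1/3 stop brighter.
ISO: 3200 → 4000.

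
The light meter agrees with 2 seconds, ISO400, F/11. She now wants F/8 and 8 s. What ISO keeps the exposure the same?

ISO 50

Aperture: f/11 → f/8 — 1 stop wider (brighter).
Shutter speed: 2 → 4 → 8 — 2 stops slower (brighter).
Net change so far: 3 stops brighter. Offset with the ISO: 400 → 200 → 100 → 50.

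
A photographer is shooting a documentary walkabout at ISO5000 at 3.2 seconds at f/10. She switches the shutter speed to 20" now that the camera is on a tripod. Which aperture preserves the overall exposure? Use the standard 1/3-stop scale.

Shutter speed: 3.2 → 4 → 5 → 6 → 8 → 10 → 13 → 15 → 20 — 2 2/3 stops longer (brighter).
Need 2 2/3 stops darker from the aperture: f/10 → f/11 → f/13 → f/14 → f/16 → f/18 → f/20 → f/22 → f/25.

f/25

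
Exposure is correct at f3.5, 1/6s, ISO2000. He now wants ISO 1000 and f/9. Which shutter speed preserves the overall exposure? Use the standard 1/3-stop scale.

2 s

ISO: 2000 → 1600 → 1250 → 1000 — 1 stop dropped (darker).
Aperture: f/3.5 → f/4 → f/4.5 → f/5 → f/5.6 → f/6.3 → f/7.1 → f/8 → f/9 — 2 2/3 stops stopped down (darker).
Net change so far: 3 2/3 stops darker. Offset with the shutter speed: 1/6 → 1/5 → 1/4 → 0.3 → 0.4 → 0.5 → 0.6 → 0.8 → 1 → 1.3 → 1.6 → 2.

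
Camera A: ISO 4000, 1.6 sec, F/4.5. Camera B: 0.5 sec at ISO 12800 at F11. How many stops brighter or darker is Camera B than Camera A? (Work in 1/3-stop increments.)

2 2/3 stops darker

Aperture: f/4.5 → f/5 → f/5.6 → f/6.3 → f/7.1 → f/8 → f/9 → f/10 → f/11 — 2 2/3 stops smaller aperture (darker).
Shutter speed: 1.6 → 1.3 → 1 → 0.8 → 0.6 → 0.5 — 1 2/3 stops faster (darker).
ISO: 4000 → 5000 → 6400 → 8000 → 10000 → 12800 — 1 2/3 stops higher (brighter).
Net: −2 2/3 −1 2/3 +1 2/3 = −2 2/3 stops.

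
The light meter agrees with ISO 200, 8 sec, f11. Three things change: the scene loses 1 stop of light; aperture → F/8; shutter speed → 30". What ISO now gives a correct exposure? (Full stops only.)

ISO 50

Scene light: 1 stop darker.
Aperture: f/11 → f/8 — 1 stop wider (brighter).
Shutter speed: 8 → 15 → 30 — 2 stops slower (brighter).
Net so far: 2 stops brighter. ISO: 200 → 100 → 50.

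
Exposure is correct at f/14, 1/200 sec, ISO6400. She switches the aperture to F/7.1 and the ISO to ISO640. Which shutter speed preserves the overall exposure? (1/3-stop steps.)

Aperture: f/14 → f/13 → f/11 → f/10 → f/9 → f/8 → f/7.1 — 2 stops opened up (brighter).
ISO: 6400 → 5000 → 4000 → 3200 → 2500 → 2000 → 1600 → 1250 → 1000 → 800 → 640 — 3 1/3 stops lower (darker).
Net change so far: 1 1/3 stops darker. Offset with the shutter speed: 1/200 → 1/160 → 1/125 → 1/100 → 1/80.

1/80s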